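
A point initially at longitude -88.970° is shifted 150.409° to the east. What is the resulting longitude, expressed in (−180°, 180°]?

+61.439°

Start at -88.970°; shift +150.409° → +61.439°.
+61.439° already lies in (−180°, 180°].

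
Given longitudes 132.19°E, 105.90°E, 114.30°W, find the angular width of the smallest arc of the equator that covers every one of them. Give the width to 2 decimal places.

139.80°

Sort the longitudes: -114.30°, +105.90°, +132.19°.
Eastward gaps between consecutive values (wrapping around): 220.20°, 26.29°, 113.51°.
Largest gap = 220.20° ⇒ minimal covering band is its complement: 360° − 220.20° = 139.80°.
Band runs from +105.90° eastward to -114.30°, crossing the antimeridian.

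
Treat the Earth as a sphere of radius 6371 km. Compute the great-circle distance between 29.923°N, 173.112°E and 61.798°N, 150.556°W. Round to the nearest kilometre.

4413 km

Δλ = -150.556 − 173.112 = -323.668°; wrapped into (−180°, 180°]: 36.332°.
Δφ = 61.798 − 29.923 = 31.875°.
a = sin²(Δφ/2) + cos φ₁ · cos φ₂ · sin²(Δλ/2) = 0.115211.
c = 2·atan2(√a, √(1−a)) = 0.69262 rad → d = 6371·c ≈ 4412.66 km.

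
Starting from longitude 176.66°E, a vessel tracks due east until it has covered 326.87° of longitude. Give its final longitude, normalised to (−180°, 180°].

143.53°E

Start at +176.66°; shift +326.87° → +503.53°.
+503.53° lies outside (−180°, 180°]; subtract 360° → +143.53°.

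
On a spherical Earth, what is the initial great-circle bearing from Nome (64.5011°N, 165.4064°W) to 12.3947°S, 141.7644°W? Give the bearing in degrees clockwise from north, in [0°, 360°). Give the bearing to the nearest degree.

156°

Δλ = -141.7644 − -165.4064 = 23.6420°.
θ = atan2( sin Δλ · cos φ₂ , cos φ₁ · sin φ₂ − sin φ₁ · cos φ₂ · cos Δλ )
  = atan2(0.39167, -0.89997) = 156.481° → normalised to [0°, 360°): 156.481°.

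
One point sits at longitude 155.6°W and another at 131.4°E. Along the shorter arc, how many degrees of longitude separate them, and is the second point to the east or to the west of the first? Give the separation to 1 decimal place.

Raw difference: 131.4 − -155.6 = 287.0°.
Normalise into (−180°, 180°]: 287.0° − 360° = -73.0°.
Negative ⇒ the second point lies to the west; separation 73.0°.

73.0° west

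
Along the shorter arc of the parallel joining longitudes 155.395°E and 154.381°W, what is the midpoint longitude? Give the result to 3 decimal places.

179.493°W

Signed shortest Δλ from +155.395° to -154.381° is +50.224°.
Midpoint longitude = +155.395° + (+50.224°)/2 = +155.395° + 25.112° = +180.507°.
Normalise into (−180°, 180°]: -179.493°.
(The naïve average (+155.395 + -154.381)/2 = 0.507° is on the wrong side of the globe.)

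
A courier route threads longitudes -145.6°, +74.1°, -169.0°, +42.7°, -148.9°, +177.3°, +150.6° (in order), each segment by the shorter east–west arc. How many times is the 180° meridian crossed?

Leg 1: -145.6° → +74.1°, shortest Δλ = -140.3° (west) — crosses 180°.
Leg 2: +74.1° → -169.0°, shortest Δλ = 116.9° (east) — crosses 180°.
Leg 3: -169.0° → +42.7°, shortest Δλ = -148.3° (west) — crosses 180°.
Leg 4: +42.7° → -148.9°, shortest Δλ = 168.4° (east) — crosses 180°.
Leg 5: -148.9° → +177.3°, shortest Δλ = -33.8° (west) — crosses 180°.
Leg 6: +177.3° → +150.6°, shortest Δλ = -26.7° (west) — does not cross 180°.
Total crossings: 5.

5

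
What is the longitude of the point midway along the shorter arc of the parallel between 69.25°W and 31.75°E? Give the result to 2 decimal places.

18.75°W

Signed shortest Δλ from -69.25° to +31.75° is +101.00°.
Midpoint longitude = -69.25° + (+101.00°)/2 = -69.25° + 50.50° = -18.75°.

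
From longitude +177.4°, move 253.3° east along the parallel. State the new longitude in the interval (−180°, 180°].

Start at +177.4°; shift +253.3° → +430.7°.
+430.7° lies outside (−180°, 180°]; subtract 360° → +70.7°.

+70.7°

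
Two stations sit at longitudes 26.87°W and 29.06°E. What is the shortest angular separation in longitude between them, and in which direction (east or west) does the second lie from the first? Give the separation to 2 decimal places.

Raw difference: 29.06 − -26.87 = 55.93°.
Normalise into (−180°, 180°]: 55.93° stays 55.93°.
Positive ⇒ the second point lies to the east; separation 55.93°.

55.93° east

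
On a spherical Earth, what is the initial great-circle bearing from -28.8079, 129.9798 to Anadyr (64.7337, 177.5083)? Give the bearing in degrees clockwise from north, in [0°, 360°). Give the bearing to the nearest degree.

Δλ = 177.5083 − 129.9798 = 47.5285°.
θ = atan2( sin Δλ · cos φ₂ , cos φ₁ · sin φ₂ − sin φ₁ · cos φ₂ · cos Δλ )
  = atan2(0.31483, 0.93129) = 18.678° → normalised to [0°, 360°): 18.678°.

19°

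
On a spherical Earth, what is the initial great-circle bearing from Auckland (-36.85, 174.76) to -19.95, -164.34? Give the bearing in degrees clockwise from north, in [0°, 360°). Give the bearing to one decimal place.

52.9°

Δλ = -164.34 − 174.76 = -339.10°; wrapped into (−180°, 180°]: 20.90°.
θ = atan2( sin Δλ · cos φ₂ , cos φ₁ · sin φ₂ − sin φ₁ · cos φ₂ · cos Δλ )
  = atan2(0.33533, 0.25361) = 52.900° → normalised to [0°, 360°): 52.900°.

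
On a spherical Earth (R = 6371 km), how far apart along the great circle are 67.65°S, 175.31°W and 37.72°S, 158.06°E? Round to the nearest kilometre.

3715 km

Δλ = 158.06 − -175.31 = 333.37°; wrapped into (−180°, 180°]: -26.63°.
Δφ = -37.72 − -67.65 = 29.93°.
a = sin²(Δφ/2) + cos φ₁ · cos φ₂ · sin²(Δλ/2) = 0.082636.
c = 2·atan2(√a, √(1−a)) = 0.58316 rad → d = 6371·c ≈ 3715.30 km.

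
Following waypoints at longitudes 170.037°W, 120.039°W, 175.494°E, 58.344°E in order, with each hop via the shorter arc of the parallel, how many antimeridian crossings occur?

Leg 1: -170.037° → -120.039°, shortest Δλ = 49.998° (east) — does not cross 180°.
Leg 2: -120.039° → +175.494°, shortest Δλ = -64.467° (west) — crosses 180°.
Leg 3: +175.494° → +58.344°, shortest Δλ = -117.15° (west) — does not cross 180°.
Total crossings: 1.

1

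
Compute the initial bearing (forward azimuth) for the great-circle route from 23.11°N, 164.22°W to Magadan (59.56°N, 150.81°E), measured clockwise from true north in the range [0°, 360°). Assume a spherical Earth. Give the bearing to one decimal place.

Δλ = 150.81 − -164.22 = 315.03°; wrapped into (−180°, 180°]: -44.97°.
θ = atan2( sin Δλ · cos φ₂ , cos φ₁ · sin φ₂ − sin φ₁ · cos φ₂ · cos Δλ )
  = atan2(-0.35806, 0.65229) = -28.763° → normalised to [0°, 360°): 331.237°.

331.2°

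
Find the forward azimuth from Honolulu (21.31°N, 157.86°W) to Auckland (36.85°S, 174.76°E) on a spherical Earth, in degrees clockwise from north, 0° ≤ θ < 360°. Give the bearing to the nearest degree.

Δλ = 174.76 − -157.86 = 332.62°; wrapped into (−180°, 180°]: -27.38°.
θ = atan2( sin Δλ · cos φ₂ , cos φ₁ · sin φ₂ − sin φ₁ · cos φ₂ · cos Δλ )
  = atan2(-0.36801, -0.81695) = -155.750° → normalised to [0°, 360°): 204.250°.

204°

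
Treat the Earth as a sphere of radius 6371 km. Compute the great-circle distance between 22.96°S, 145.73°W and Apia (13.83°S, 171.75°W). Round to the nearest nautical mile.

1577 nmi

Δλ = -171.75 − -145.73 = -26.02°.
Δφ = -13.83 − -22.96 = 9.13°.
a = sin²(Δφ/2) + cos φ₁ · cos φ₂ · sin²(Δλ/2) = 0.051646.
c = 2·atan2(√a, √(1−a)) = 0.45852 rad → d = 6371·c ≈ 2921.25 km ≈ 1577.35 nmi.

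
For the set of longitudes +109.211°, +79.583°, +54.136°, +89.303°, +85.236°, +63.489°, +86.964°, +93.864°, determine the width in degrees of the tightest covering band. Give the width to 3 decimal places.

Sort the longitudes: +54.136°, +63.489°, +79.583°, +85.236°, +86.964°, +89.303°, +93.864°, +109.211°.
Eastward gaps between consecutive values (wrapping around): 9.353°, 16.094°, 5.653°, 1.728°, 2.339°, 4.561°, 15.347°, 304.925°.
Largest gap = 304.925° ⇒ minimal covering band is its complement: 360° − 304.925° = 55.075°.
Band runs from +54.136° eastward to +109.211°.

55.075°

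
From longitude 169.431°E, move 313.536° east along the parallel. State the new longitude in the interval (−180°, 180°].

Start at +169.431°; shift +313.536° → +482.967°.
+482.967° lies outside (−180°, 180°]; subtract 360° → +122.967°.

122.967°E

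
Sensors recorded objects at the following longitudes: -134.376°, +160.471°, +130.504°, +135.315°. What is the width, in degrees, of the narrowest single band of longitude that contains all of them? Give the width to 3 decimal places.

Sort the longitudes: -134.376°, +130.504°, +135.315°, +160.471°.
Eastward gaps between consecutive values (wrapping around): 264.880°, 4.811°, 25.156°, 65.153°.
Largest gap = 264.880° ⇒ minimal covering band is its complement: 360° − 264.880° = 95.120°.
Band runs from +130.504° eastward to -134.376°, crossing the antimeridian.

95.120°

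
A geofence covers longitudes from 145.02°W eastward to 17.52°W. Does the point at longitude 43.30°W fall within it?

Band width going east from -145.02° to -17.52°: ((-17.52 − -145.02) mod 360) = 127.50°.
Offset of -43.30° east of the west edge: ((-43.30 − -145.02) mod 360) = 101.72°.
101.72° ≤ 127.50° ⇒ inside.

Yes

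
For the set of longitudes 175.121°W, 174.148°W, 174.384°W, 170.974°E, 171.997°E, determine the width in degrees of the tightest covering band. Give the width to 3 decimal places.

14.878°

Sort the longitudes: -175.121°, -174.384°, -174.148°, +170.974°, +171.997°.
Eastward gaps between consecutive values (wrapping around): 0.737°, 0.236°, 345.122°, 1.023°, 12.882°.
Largest gap = 345.122° ⇒ minimal covering band is its complement: 360° − 345.122° = 14.878°.
Band runs from +170.974° eastward to -174.148°, crossing the antimeridian.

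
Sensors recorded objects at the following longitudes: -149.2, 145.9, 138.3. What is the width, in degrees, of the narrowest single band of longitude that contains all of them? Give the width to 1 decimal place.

72.5°

Sort the longitudes: -149.2°, +138.3°, +145.9°.
Eastward gaps between consecutive values (wrapping around): 287.5°, 7.6°, 64.9°.
Largest gap = 287.5° ⇒ minimal covering band is its complement: 360° − 287.5° = 72.5°.
Band runs from +138.3° eastward to -149.2°, crossing the antimeridian.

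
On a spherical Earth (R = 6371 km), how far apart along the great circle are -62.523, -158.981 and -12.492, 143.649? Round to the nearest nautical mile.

Δλ = 143.649 − -158.981 = 302.630°; wrapped into (−180°, 180°]: -57.370°.
Δφ = -12.492 − -62.523 = 50.031°.
a = sin²(Δφ/2) + cos φ₁ · cos φ₂ · sin²(Δλ/2) = 0.282599.
c = 2·atan2(√a, √(1−a)) = 1.12098 rad → d = 6371·c ≈ 7141.75 km ≈ 3856.24 nmi.

3856 nmi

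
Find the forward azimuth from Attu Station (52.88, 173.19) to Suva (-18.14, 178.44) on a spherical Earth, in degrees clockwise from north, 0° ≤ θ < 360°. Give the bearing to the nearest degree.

Δλ = 178.44 − 173.19 = 5.25°.
θ = atan2( sin Δλ · cos φ₂ , cos φ₁ · sin φ₂ − sin φ₁ · cos φ₂ · cos Δλ )
  = atan2(0.08695, -0.94245) = 174.729° → normalised to [0°, 360°): 174.729°.

175°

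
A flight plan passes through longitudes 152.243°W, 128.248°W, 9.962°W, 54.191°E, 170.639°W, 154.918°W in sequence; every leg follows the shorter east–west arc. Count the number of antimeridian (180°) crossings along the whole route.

Leg 1: -152.243° → -128.248°, shortest Δλ = 23.995° (east) — does not cross 180°.
Leg 2: -128.248° → -9.962°, shortest Δλ = 118.286° (east) — does not cross 180°.
Leg 3: -9.962° → +54.191°, shortest Δλ = 64.153° (east) — does not cross 180°.
Leg 4: +54.191° → -170.639°, shortest Δλ = 135.17° (east) — crosses 180°.
Leg 5: -170.639° → -154.918°, shortest Δλ = 15.721° (east) — does not cross 180°.
Total crossings: 1.

1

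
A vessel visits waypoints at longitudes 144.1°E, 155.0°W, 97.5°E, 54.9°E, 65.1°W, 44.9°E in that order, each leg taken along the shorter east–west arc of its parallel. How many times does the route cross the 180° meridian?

2

Leg 1: +144.1° → -155.0°, shortest Δλ = 60.9° (east) — crosses 180°.
Leg 2: -155.0° → +97.5°, shortest Δλ = -107.5° (west) — crosses 180°.
Leg 3: +97.5° → +54.9°, shortest Δλ = -42.6° (west) — does not cross 180°.
Leg 4: +54.9° → -65.1°, shortest Δλ = -120.0° (west) — does not cross 180°.
Leg 5: -65.1° → +44.9°, shortest Δλ = 110.0° (east) — does not cross 180°.
Total crossings: 2.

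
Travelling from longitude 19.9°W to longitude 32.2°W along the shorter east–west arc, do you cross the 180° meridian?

No

Signed shortest Δλ = ((-32.2 − -19.9 + 180) mod 360) − 180 = -12.3°.
Going west by 12.3° from -19.9° reaches -32.2° without touching 180°.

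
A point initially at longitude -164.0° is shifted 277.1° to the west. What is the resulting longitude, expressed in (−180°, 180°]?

Start at -164.0°; shift −277.1° → -441.1°.
-441.1° lies outside (−180°, 180°]; add 360° → -81.1°.

-81.1°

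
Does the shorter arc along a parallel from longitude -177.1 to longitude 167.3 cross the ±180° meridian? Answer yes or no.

Naïve |167.3 − -177.1| = 344.4° > 180°, so the shorter arc goes the other way round — across 180°.
Signed shortest Δλ = ((167.3 − -177.1 + 180) mod 360) − 180 = -15.6°.
Going west by 15.6° from -177.1° passes through 180° before reaching +167.3°.

Yes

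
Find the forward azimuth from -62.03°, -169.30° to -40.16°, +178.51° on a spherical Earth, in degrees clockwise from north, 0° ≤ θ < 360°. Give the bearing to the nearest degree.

Δλ = 178.51 − -169.30 = 347.81°; wrapped into (−180°, 180°]: -12.19°.
θ = atan2( sin Δλ · cos φ₂ , cos φ₁ · sin φ₂ − sin φ₁ · cos φ₂ · cos Δλ )
  = atan2(-0.16137, 0.35728) = -24.307° → normalised to [0°, 360°): 335.693°.

336°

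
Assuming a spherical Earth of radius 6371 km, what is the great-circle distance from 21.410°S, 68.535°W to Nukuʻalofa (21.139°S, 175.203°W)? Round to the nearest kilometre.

10757 km

Δλ = -175.203 − -68.535 = -106.668°.
Δφ = -21.139 − -21.410 = 0.271°.
a = sin²(Δφ/2) + cos φ₁ · cos φ₂ · sin²(Δλ/2) = 0.558709.
c = 2·atan2(√a, √(1−a)) = 1.68849 rad → d = 6371·c ≈ 10757.35 km.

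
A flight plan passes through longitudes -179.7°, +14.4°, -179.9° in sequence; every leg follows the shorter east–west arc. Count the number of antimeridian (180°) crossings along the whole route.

Leg 1: -179.7° → +14.4°, shortest Δλ = -165.9° (west) — crosses 180°.
Leg 2: +14.4° → -179.9°, shortest Δλ = 165.7° (east) — crosses 180°.
Total crossings: 2.

2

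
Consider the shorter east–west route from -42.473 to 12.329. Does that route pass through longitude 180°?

Signed shortest Δλ = ((12.329 − -42.473 + 180) mod 360) − 180 = 54.802°.
Going east by 54.802° from -42.473° reaches +12.329° without touching 180°.

No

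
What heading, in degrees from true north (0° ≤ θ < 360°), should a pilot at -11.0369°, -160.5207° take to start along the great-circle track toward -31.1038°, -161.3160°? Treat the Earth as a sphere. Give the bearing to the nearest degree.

Δλ = -161.3160 − -160.5207 = -0.7953°.
θ = atan2( sin Δλ · cos φ₂ , cos φ₁ · sin φ₂ − sin φ₁ · cos φ₂ · cos Δλ )
  = atan2(-0.01188, -0.34313) = -178.016° → normalised to [0°, 360°): 181.984°.

182°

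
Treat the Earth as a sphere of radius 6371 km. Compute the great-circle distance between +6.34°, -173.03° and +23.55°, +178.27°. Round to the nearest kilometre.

2128 km

Δλ = 178.27 − -173.03 = 351.30°; wrapped into (−180°, 180°]: -8.70°.
Δφ = 23.55 − 6.34 = 17.21°.
a = sin²(Δφ/2) + cos φ₁ · cos φ₂ · sin²(Δλ/2) = 0.027628.
c = 2·atan2(√a, √(1−a)) = 0.33399 rad → d = 6371·c ≈ 2127.82 km.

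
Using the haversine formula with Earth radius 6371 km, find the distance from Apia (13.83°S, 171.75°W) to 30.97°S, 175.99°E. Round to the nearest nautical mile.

1232 nmi

Δλ = 175.99 − -171.75 = 347.74°; wrapped into (−180°, 180°]: -12.26°.
Δφ = -30.97 − -13.83 = -17.14°.
a = sin²(Δφ/2) + cos φ₁ · cos φ₂ · sin²(Δλ/2) = 0.031700.
c = 2·atan2(√a, √(1−a)) = 0.35800 rad → d = 6371·c ≈ 2280.81 km ≈ 1231.54 nmi.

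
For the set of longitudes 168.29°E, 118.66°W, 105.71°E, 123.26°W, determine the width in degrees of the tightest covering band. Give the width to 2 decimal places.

135.63°

Sort the longitudes: -123.26°, -118.66°, +105.71°, +168.29°.
Eastward gaps between consecutive values (wrapping around): 4.60°, 224.37°, 62.58°, 68.45°.
Largest gap = 224.37° ⇒ minimal covering band is its complement: 360° − 224.37° = 135.63°.
Band runs from +105.71° eastward to -118.66°, crossing the antimeridian.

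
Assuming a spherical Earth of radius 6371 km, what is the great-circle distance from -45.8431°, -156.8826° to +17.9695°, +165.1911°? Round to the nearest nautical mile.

4351 nmi

Δλ = 165.1911 − -156.8826 = 322.0737°; wrapped into (−180°, 180°]: -37.9263°.
Δφ = 17.9695 − -45.8431 = 63.8126°.
a = sin²(Δφ/2) + cos φ₁ · cos φ₂ · sin²(Δλ/2) = 0.349320.
c = 2·atan2(√a, √(1−a)) = 1.26468 rad → d = 6371·c ≈ 8057.27 km ≈ 4350.58 nmi.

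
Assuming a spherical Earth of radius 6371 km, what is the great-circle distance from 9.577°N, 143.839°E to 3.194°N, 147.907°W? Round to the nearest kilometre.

Δλ = -147.907 − 143.839 = -291.746°; wrapped into (−180°, 180°]: 68.254°.
Δφ = 3.194 − 9.577 = -6.383°.
a = sin²(Δφ/2) + cos φ₁ · cos φ₂ · sin²(Δλ/2) = 0.312984.
c = 2·atan2(√a, √(1−a)) = 1.18744 rad → d = 6371·c ≈ 7565.21 km.

7565 km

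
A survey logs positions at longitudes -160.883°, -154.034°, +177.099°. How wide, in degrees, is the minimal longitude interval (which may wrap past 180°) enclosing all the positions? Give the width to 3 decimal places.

28.867°

Sort the longitudes: -160.883°, -154.034°, +177.099°.
Eastward gaps between consecutive values (wrapping around): 6.849°, 331.133°, 22.018°.
Largest gap = 331.133° ⇒ minimal covering band is its complement: 360° − 331.133° = 28.867°.
Band runs from +177.099° eastward to -154.034°, crossing the antimeridian.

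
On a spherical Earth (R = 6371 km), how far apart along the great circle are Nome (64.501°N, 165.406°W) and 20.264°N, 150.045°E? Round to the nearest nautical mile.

3188 nmi

Δλ = 150.045 − -165.406 = 315.451°; wrapped into (−180°, 180°]: -44.549°.
Δφ = 20.264 − 64.501 = -44.237°.
a = sin²(Δφ/2) + cos φ₁ · cos φ₂ · sin²(Δλ/2) = 0.199793.
c = 2·atan2(√a, √(1−a)) = 0.92678 rad → d = 6371·c ≈ 5904.50 km ≈ 3188.17 nmi.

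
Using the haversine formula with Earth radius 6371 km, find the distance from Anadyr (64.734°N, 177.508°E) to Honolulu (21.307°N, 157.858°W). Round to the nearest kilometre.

Δλ = -157.858 − 177.508 = -335.366°; wrapped into (−180°, 180°]: 24.634°.
Δφ = 21.307 − 64.734 = -43.427°.
a = sin²(Δφ/2) + cos φ₁ · cos φ₂ · sin²(Δλ/2) = 0.154970.
c = 2·atan2(√a, √(1−a)) = 0.80922 rad → d = 6371·c ≈ 5155.56 km.

5156 km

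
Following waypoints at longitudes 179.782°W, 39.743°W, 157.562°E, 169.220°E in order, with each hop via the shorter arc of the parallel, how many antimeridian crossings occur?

Leg 1: -179.782° → -39.743°, shortest Δλ = 140.039° (east) — does not cross 180°.
Leg 2: -39.743° → +157.562°, shortest Δλ = -162.695° (west) — crosses 180°.
Leg 3: +157.562° → +169.220°, shortest Δλ = 11.658° (east) — does not cross 180°.
Total crossings: 1.

1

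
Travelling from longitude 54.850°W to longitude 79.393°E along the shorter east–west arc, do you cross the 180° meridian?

Signed shortest Δλ = ((79.393 − -54.850 + 180) mod 360) − 180 = 134.243°.
Going east by 134.243° from -54.850° reaches +79.393° without touching 180°.

No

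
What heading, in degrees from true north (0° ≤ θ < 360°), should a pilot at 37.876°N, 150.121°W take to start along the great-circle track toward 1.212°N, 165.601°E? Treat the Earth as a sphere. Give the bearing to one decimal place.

Δλ = 165.601 − -150.121 = 315.722°; wrapped into (−180°, 180°]: -44.278°.
θ = atan2( sin Δλ · cos φ₂ , cos φ₁ · sin φ₂ − sin φ₁ · cos φ₂ · cos Δλ )
  = atan2(-0.69798, -0.42277) = -121.204° → normalised to [0°, 360°): 238.796°.

238.8°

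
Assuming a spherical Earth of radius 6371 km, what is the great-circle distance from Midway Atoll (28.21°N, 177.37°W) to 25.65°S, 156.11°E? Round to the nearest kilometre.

6626 km

Δλ = 156.11 − -177.37 = 333.48°; wrapped into (−180°, 180°]: -26.52°.
Δφ = -25.65 − 28.21 = -53.86°.
a = sin²(Δφ/2) + cos φ₁ · cos φ₂ · sin²(Δλ/2) = 0.246913.
c = 2·atan2(√a, √(1−a)) = 1.04005 rad → d = 6371·c ≈ 6626.18 km.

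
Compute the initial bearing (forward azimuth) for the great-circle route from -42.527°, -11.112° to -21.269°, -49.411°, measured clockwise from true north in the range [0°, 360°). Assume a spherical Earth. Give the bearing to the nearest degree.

291°

Δλ = -49.411 − -11.112 = -38.299°.
θ = atan2( sin Δλ · cos φ₂ , cos φ₁ · sin φ₂ − sin φ₁ · cos φ₂ · cos Δλ )
  = atan2(-0.57755, 0.22701) = -68.543° → normalised to [0°, 360°): 291.457°.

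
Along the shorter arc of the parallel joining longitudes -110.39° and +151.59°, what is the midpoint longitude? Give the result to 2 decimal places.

Signed shortest Δλ from -110.39° to +151.59° is -98.02°.
Midpoint longitude = -110.39° + (-98.02°)/2 = -110.39° − 49.01° = -159.40°.
(The naïve average (-110.39 + +151.59)/2 = 20.6° is on the wrong side of the globe.)

-159.40°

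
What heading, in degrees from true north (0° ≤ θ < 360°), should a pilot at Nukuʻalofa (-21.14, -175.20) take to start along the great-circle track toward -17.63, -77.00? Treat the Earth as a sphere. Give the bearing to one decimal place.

109.4°

Δλ = -77.00 − -175.20 = 98.20°.
θ = atan2( sin Δλ · cos φ₂ , cos φ₁ · sin φ₂ − sin φ₁ · cos φ₂ · cos Δλ )
  = atan2(0.94329, -0.33151) = 109.364° → normalised to [0°, 360°): 109.364°.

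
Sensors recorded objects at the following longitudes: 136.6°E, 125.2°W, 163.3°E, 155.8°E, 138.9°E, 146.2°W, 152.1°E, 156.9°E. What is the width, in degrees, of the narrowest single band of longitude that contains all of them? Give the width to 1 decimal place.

98.2°

Sort the longitudes: -146.2°, -125.2°, +136.6°, +138.9°, +152.1°, +155.8°, +156.9°, +163.3°.
Eastward gaps between consecutive values (wrapping around): 21.0°, 261.8°, 2.3°, 13.2°, 3.7°, 1.1°, 6.4°, 50.5°.
Largest gap = 261.8° ⇒ minimal covering band is its complement: 360° − 261.8° = 98.2°.
Band runs from +136.6° eastward to -125.2°, crossing the antimeridian.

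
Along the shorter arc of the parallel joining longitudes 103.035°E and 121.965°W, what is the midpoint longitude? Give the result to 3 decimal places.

Signed shortest Δλ from +103.035° to -121.965° is +135.000°.
Midpoint longitude = +103.035° + (+135.000°)/2 = +103.035° + 67.500° = +170.535°.
(The naïve average (+103.035 + -121.965)/2 = -9.465° is on the wrong side of the globe.)

170.535°E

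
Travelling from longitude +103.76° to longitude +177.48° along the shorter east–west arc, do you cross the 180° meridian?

No

Signed shortest Δλ = ((177.48 − 103.76 + 180) mod 360) − 180 = 73.72°.
Going east by 73.72° from +103.76° reaches +177.48° without touching 180°.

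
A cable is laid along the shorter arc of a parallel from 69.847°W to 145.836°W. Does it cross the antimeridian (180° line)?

No

Signed shortest Δλ = ((-145.836 − -69.847 + 180) mod 360) − 180 = -75.989°.
Going west by 75.989° from -69.847° reaches -145.836° without touching 180°.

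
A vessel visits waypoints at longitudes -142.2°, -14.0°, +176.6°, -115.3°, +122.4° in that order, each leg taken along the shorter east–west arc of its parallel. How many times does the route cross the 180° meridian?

3

Leg 1: -142.2° → -14.0°, shortest Δλ = 128.2° (east) — does not cross 180°.
Leg 2: -14.0° → +176.6°, shortest Δλ = -169.4° (west) — crosses 180°.
Leg 3: +176.6° → -115.3°, shortest Δλ = 68.1° (east) — crosses 180°.
Leg 4: -115.3° → +122.4°, shortest Δλ = -122.3° (west) — crosses 180°.
Total crossings: 3.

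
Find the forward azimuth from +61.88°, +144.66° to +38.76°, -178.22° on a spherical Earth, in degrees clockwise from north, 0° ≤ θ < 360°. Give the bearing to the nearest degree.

Δλ = -178.22 − 144.66 = -322.88°; wrapped into (−180°, 180°]: 37.12°.
θ = atan2( sin Δλ · cos φ₂ , cos φ₁ · sin φ₂ − sin φ₁ · cos φ₂ · cos Δλ )
  = atan2(0.47058, -0.25331) = 118.293° → normalised to [0°, 360°): 118.293°.

118°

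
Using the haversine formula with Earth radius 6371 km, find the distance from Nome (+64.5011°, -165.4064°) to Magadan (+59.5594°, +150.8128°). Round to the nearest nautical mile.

1241 nmi

Δλ = 150.8128 − -165.4064 = 316.2192°; wrapped into (−180°, 180°]: -43.7808°.
Δφ = 59.5594 − 64.5011 = -4.9417°.
a = sin²(Δφ/2) + cos φ₁ · cos φ₂ · sin²(Δλ/2) = 0.032176.
c = 2·atan2(√a, √(1−a)) = 0.36071 rad → d = 6371·c ≈ 2298.07 km ≈ 1240.86 nmi.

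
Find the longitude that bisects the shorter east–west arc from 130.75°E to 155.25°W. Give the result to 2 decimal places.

Signed shortest Δλ from +130.75° to -155.25° is +74.00°.
Midpoint longitude = +130.75° + (+74.00°)/2 = +130.75° + 37.00° = +167.75°.
(The naïve average (+130.75 + -155.25)/2 = -12.25° is on the wrong side of the globe.)

167.75°E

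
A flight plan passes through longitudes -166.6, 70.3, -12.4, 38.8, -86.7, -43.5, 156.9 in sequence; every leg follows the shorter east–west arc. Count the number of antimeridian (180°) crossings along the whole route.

Leg 1: -166.6° → +70.3°, shortest Δλ = -123.1° (west) — crosses 180°.
Leg 2: +70.3° → -12.4°, shortest Δλ = -82.7° (west) — does not cross 180°.
Leg 3: -12.4° → +38.8°, shortest Δλ = 51.2° (east) — does not cross 180°.
Leg 4: +38.8° → -86.7°, shortest Δλ = -125.5° (west) — does not cross 180°.
Leg 5: -86.7° → -43.5°, shortest Δλ = 43.2° (east) — does not cross 180°.
Leg 6: -43.5° → +156.9°, shortest Δλ = -159.6° (west) — crosses 180°.
Total crossings: 2.

2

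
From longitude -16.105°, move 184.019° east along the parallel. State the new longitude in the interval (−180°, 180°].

+167.914°

Start at -16.105°; shift +184.019° → +167.914°.
+167.914° already lies in (−180°, 180°].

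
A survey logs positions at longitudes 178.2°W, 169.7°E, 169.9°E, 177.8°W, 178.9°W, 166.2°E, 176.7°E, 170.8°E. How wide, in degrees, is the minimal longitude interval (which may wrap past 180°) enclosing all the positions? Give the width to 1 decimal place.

16.0°

Sort the longitudes: -178.9°, -178.2°, -177.8°, +166.2°, +169.7°, +169.9°, +170.8°, +176.7°.
Eastward gaps between consecutive values (wrapping around): 0.7°, 0.4°, 344.0°, 3.5°, 0.2°, 0.9°, 5.9°, 4.4°.
Largest gap = 344.0° ⇒ minimal covering band is its complement: 360° − 344.0° = 16.0°.
Band runs from +166.2° eastward to -177.8°, crossing the antimeridian.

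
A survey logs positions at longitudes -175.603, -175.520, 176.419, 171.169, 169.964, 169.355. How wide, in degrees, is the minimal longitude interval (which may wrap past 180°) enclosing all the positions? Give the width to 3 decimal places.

15.125°

Sort the longitudes: -175.603°, -175.520°, +169.355°, +169.964°, +171.169°, +176.419°.
Eastward gaps between consecutive values (wrapping around): 0.083°, 344.875°, 0.609°, 1.205°, 5.250°, 7.978°.
Largest gap = 344.875° ⇒ minimal covering band is its complement: 360° − 344.875° = 15.125°.
Band runs from +169.355° eastward to -175.520°, crossing the antimeridian.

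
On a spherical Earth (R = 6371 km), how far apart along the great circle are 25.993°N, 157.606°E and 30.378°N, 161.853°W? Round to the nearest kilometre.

3982 km

Δλ = -161.853 − 157.606 = -319.459°; wrapped into (−180°, 180°]: 40.541°.
Δφ = 30.378 − 25.993 = 4.385°.
a = sin²(Δφ/2) + cos φ₁ · cos φ₂ · sin²(Δλ/2) = 0.094540.
c = 2·atan2(√a, √(1−a)) = 0.62507 rad → d = 6371·c ≈ 3982.34 km.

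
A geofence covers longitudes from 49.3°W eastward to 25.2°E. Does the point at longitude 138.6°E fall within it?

Band width going east from -49.3° to +25.2°: ((25.2 − -49.3) mod 360) = 74.5°.
Offset of +138.6° east of the west edge: ((138.6 − -49.3) mod 360) = 187.9°.
187.9° > 74.5° ⇒ outside.

No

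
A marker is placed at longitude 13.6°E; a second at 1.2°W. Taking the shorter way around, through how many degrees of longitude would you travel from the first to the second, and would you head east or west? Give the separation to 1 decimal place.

Raw difference: -1.2 − 13.6 = -14.8°.
Normalise into (−180°, 180°]: -14.8° stays -14.8°.
Negative ⇒ the second point lies to the west; separation 14.8°.

14.8° west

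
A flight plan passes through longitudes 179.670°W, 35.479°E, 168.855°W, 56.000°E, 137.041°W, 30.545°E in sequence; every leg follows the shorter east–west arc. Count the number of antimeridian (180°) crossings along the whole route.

Leg 1: -179.670° → +35.479°, shortest Δλ = -144.851° (west) — crosses 180°.
Leg 2: +35.479° → -168.855°, shortest Δλ = 155.666° (east) — crosses 180°.
Leg 3: -168.855° → +56.000°, shortest Δλ = -135.145° (west) — crosses 180°.
Leg 4: +56.000° → -137.041°, shortest Δλ = 166.959° (east) — crosses 180°.
Leg 5: -137.041° → +30.545°, shortest Δλ = 167.586° (east) — does not cross 180°.
Total crossings: 4.

4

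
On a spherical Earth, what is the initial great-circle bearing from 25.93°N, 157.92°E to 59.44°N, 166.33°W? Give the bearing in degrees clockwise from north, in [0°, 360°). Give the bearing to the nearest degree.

27°

Δλ = -166.33 − 157.92 = -324.25°; wrapped into (−180°, 180°]: 35.75°.
θ = atan2( sin Δλ · cos φ₂ , cos φ₁ · sin φ₂ − sin φ₁ · cos φ₂ · cos Δλ )
  = atan2(0.29706, 0.59397) = 26.570° → normalised to [0°, 360°): 26.570°.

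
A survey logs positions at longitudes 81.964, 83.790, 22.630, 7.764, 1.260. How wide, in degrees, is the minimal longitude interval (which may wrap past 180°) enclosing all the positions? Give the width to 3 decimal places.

Sort the longitudes: +1.260°, +7.764°, +22.630°, +81.964°, +83.790°.
Eastward gaps between consecutive values (wrapping around): 6.504°, 14.866°, 59.334°, 1.826°, 277.470°.
Largest gap = 277.470° ⇒ minimal covering band is its complement: 360° − 277.470° = 82.530°.
Band runs from +1.260° eastward to +83.790°.

82.530°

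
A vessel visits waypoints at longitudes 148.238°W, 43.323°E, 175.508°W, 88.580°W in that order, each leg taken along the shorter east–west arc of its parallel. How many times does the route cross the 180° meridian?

Leg 1: -148.238° → +43.323°, shortest Δλ = -168.439° (west) — crosses 180°.
Leg 2: +43.323° → -175.508°, shortest Δλ = 141.169° (east) — crosses 180°.
Leg 3: -175.508° → -88.580°, shortest Δλ = 86.928° (east) — does not cross 180°.
Total crossings: 2.

2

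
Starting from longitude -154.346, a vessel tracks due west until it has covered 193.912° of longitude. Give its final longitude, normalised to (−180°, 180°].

Start at -154.346°; shift −193.912° → -348.258°.
-348.258° lies outside (−180°, 180°]; add 360° → +11.742°.

+11.742°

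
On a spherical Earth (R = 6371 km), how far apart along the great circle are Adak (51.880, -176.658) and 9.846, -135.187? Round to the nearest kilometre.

Δλ = -135.187 − -176.658 = 41.471°.
Δφ = 9.846 − 51.880 = -42.034°.
a = sin²(Δφ/2) + cos φ₁ · cos φ₂ · sin²(Δλ/2) = 0.204869.
c = 2·atan2(√a, √(1−a)) = 0.93941 rad → d = 6371·c ≈ 5985.00 km.

5985 km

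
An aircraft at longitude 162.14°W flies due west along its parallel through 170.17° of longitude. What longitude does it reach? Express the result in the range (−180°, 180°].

Start at -162.14°; shift −170.17° → -332.31°.
-332.31° lies outside (−180°, 180°]; add 360° → +27.69°.

27.69°E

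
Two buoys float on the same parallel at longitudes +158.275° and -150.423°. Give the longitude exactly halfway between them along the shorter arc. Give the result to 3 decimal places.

-176.074°

Signed shortest Δλ from +158.275° to -150.423° is +51.302°.
Midpoint longitude = +158.275° + (+51.302°)/2 = +158.275° + 25.651° = +183.926°.
Normalise into (−180°, 180°]: -176.074°.
(The naïve average (+158.275 + -150.423)/2 = 3.926° is on the wrong side of the globe.)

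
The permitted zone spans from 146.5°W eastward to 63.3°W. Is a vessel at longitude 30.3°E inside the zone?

No

Band width going east from -146.5° to -63.3°: ((-63.3 − -146.5) mod 360) = 83.2°.
Offset of +30.3° east of the west edge: ((30.3 − -146.5) mod 360) = 176.8°.
176.8° > 83.2° ⇒ outside.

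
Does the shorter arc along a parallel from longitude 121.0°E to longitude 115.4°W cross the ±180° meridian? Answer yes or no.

Yes

Naïve |-115.4 − 121.0| = 236.4° > 180°, so the shorter arc goes the other way round — across 180°.
Signed shortest Δλ = ((-115.4 − 121.0 + 180) mod 360) − 180 = 123.6°.
Going east by 123.6° from +121.0° passes through 180° before reaching -115.4°.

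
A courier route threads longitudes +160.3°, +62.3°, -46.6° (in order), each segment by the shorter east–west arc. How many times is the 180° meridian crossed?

Leg 1: +160.3° → +62.3°, shortest Δλ = -98.0° (west) — does not cross 180°.
Leg 2: +62.3° → -46.6°, shortest Δλ = -108.9° (west) — does not cross 180°.
Total crossings: 0.

0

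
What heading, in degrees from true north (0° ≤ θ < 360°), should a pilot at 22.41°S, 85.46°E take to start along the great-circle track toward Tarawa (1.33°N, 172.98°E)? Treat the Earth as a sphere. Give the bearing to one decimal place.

87.8°

Δλ = 172.98 − 85.46 = 87.52°.
θ = atan2( sin Δλ · cos φ₂ , cos φ₁ · sin φ₂ − sin φ₁ · cos φ₂ · cos Δλ )
  = atan2(0.99879, 0.03795) = 87.824° → normalised to [0°, 360°): 87.824°.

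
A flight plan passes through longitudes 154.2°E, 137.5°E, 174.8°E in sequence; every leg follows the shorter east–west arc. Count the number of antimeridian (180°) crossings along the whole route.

Leg 1: +154.2° → +137.5°, shortest Δλ = -16.7° (west) — does not cross 180°.
Leg 2: +137.5° → +174.8°, shortest Δλ = 37.3° (east) — does not cross 180°.
Total crossings: 0.

0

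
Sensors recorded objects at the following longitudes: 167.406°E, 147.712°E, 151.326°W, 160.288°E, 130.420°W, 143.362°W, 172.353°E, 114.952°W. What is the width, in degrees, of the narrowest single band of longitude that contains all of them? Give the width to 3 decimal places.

Sort the longitudes: -151.326°, -143.362°, -130.420°, -114.952°, +147.712°, +160.288°, +167.406°, +172.353°.
Eastward gaps between consecutive values (wrapping around): 7.964°, 12.942°, 15.468°, 262.664°, 12.576°, 7.118°, 4.947°, 36.321°.
Largest gap = 262.664° ⇒ minimal covering band is its complement: 360° − 262.664° = 97.336°.
Band runs from +147.712° eastward to -114.952°, crossing the antimeridian.

97.336°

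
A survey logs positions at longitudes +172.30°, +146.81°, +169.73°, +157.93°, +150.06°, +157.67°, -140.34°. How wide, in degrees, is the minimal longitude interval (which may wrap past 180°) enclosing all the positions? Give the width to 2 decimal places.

72.85°

Sort the longitudes: -140.34°, +146.81°, +150.06°, +157.67°, +157.93°, +169.73°, +172.30°.
Eastward gaps between consecutive values (wrapping around): 287.15°, 3.25°, 7.61°, 0.26°, 11.80°, 2.57°, 47.36°.
Largest gap = 287.15° ⇒ minimal covering band is its complement: 360° − 287.15° = 72.85°.
Band runs from +146.81° eastward to -140.34°, crossing the antimeridian.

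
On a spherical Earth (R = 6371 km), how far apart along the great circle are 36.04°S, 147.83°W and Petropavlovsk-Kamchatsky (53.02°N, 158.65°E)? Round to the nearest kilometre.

Δλ = 158.65 − -147.83 = 306.48°; wrapped into (−180°, 180°]: -53.52°.
Δφ = 53.02 − -36.04 = 89.06°.
a = sin²(Δφ/2) + cos φ₁ · cos φ₂ · sin²(Δλ/2) = 0.590406.
c = 2·atan2(√a, √(1−a)) = 1.75261 rad → d = 6371·c ≈ 11165.87 km.

11166 km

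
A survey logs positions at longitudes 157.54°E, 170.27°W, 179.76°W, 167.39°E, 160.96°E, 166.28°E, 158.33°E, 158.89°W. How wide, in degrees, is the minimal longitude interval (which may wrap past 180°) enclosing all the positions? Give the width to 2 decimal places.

43.57°

Sort the longitudes: -179.76°, -170.27°, -158.89°, +157.54°, +158.33°, +160.96°, +166.28°, +167.39°.
Eastward gaps between consecutive values (wrapping around): 9.49°, 11.38°, 316.43°, 0.79°, 2.63°, 5.32°, 1.11°, 12.85°.
Largest gap = 316.43° ⇒ minimal covering band is its complement: 360° − 316.43° = 43.57°.
Band runs from +157.54° eastward to -158.89°, crossing the antimeridian.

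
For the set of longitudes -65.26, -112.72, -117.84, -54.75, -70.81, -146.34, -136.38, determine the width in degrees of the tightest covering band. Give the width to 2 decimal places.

Sort the longitudes: -146.34°, -136.38°, -117.84°, -112.72°, -70.81°, -65.26°, -54.75°.
Eastward gaps between consecutive values (wrapping around): 9.96°, 18.54°, 5.12°, 41.91°, 5.55°, 10.51°, 268.41°.
Largest gap = 268.41° ⇒ minimal covering band is its complement: 360° − 268.41° = 91.59°.
Band runs from -146.34° eastward to -54.75°.

91.59°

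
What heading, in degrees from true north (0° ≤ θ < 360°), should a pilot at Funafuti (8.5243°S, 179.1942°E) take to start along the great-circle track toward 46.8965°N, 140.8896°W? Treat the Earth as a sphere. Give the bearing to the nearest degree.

Δλ = -140.8896 − 179.1942 = -320.0838°; wrapped into (−180°, 180°]: 39.9162°.
θ = atan2( sin Δλ · cos φ₂ , cos φ₁ · sin φ₂ − sin φ₁ · cos φ₂ · cos Δλ )
  = atan2(0.43846, 0.79974) = 28.734° → normalised to [0°, 360°): 28.734°.

29°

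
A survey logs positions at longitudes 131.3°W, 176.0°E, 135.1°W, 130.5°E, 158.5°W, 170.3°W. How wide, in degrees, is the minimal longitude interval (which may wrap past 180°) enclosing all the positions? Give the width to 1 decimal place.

98.2°

Sort the longitudes: -170.3°, -158.5°, -135.1°, -131.3°, +130.5°, +176.0°.
Eastward gaps between consecutive values (wrapping around): 11.8°, 23.4°, 3.8°, 261.8°, 45.5°, 13.7°.
Largest gap = 261.8° ⇒ minimal covering band is its complement: 360° − 261.8° = 98.2°.
Band runs from +130.5° eastward to -131.3°, crossing the antimeridian.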